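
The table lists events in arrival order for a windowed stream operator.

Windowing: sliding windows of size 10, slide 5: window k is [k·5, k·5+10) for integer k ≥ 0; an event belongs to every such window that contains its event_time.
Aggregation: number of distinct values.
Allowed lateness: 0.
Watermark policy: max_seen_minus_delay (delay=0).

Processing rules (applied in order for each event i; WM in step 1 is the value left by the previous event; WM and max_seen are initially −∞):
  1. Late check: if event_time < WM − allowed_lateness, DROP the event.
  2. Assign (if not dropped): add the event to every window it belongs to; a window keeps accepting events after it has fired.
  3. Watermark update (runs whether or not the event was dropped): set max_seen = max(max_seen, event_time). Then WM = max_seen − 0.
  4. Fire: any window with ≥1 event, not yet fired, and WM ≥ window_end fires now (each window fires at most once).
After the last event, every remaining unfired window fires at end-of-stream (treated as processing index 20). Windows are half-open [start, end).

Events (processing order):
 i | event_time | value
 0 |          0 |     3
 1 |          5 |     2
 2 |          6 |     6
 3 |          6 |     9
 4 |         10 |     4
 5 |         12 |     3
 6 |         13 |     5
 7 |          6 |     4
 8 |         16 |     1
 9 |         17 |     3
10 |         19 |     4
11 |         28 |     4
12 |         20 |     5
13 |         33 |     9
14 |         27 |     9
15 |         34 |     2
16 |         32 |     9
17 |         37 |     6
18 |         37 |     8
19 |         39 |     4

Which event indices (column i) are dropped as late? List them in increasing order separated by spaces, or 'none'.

7 12 14 16

i=0 t=0 v=3: → [0,10); WM=0
i=1 t=5 v=2: → [5,15),[0,10); WM=5
i=2 t=6 v=6: → [5,15),[0,10); WM=6
i=3 t=6 v=9: → [5,15),[0,10); WM=6
i=4 t=10 v=4: → [10,20),[5,15); WM=10; [0,10) fires=4
i=5 t=12 v=3: → [10,20),[5,15); WM=12
i=6 t=13 v=5: → [10,20),[5,15); WM=13
i=7 t=6 v=4: DROP (t<13-0); WM=13
i=8 t=16 v=1: → [15,25),[10,20); WM=16; [5,15) fires=6
i=9 t=17 v=3: → [15,25),[10,20); WM=17
i=10 t=19 v=4: → [15,25),[10,20); WM=19
i=11 t=28 v=4: → [25,35),[20,30); WM=28; [10,20) fires=4 [15,25) fires=3
i=12 t=20 v=5: DROP (t<28-0); WM=28
i=13 t=33 v=9: → [30,40),[25,35); WM=33; [20,30) fires=1
i=14 t=27 v=9: DROP (t<33-0); WM=33
i=15 t=34 v=2: → [30,40),[25,35); WM=34
i=16 t=32 v=9: DROP (t<34-0); WM=34
i=17 t=37 v=6: → [35,45),[30,40); WM=37; [25,35) fires=3
i=18 t=37 v=8: → [35,45),[30,40); WM=37
i=19 t=39 v=4: → [35,45),[30,40); WM=39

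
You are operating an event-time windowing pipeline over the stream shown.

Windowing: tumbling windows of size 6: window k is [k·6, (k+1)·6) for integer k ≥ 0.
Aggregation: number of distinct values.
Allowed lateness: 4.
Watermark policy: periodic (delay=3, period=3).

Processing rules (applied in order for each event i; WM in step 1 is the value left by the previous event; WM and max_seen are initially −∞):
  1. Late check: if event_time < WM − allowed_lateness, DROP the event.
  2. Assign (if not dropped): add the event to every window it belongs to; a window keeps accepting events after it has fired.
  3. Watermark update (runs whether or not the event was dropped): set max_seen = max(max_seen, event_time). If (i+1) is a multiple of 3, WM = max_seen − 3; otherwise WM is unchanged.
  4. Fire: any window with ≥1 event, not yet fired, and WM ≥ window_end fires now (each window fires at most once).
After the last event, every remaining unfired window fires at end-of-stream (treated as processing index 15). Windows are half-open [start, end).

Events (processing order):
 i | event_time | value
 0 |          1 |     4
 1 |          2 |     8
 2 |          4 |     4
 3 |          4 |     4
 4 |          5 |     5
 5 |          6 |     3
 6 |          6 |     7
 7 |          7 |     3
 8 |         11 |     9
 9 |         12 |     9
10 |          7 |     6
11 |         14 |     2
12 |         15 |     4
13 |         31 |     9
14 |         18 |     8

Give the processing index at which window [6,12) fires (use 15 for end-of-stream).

14

i=0 t=1 v=4: → [0,6); WM=−∞
i=1 t=2 v=8: → [0,6); WM=−∞
i=2 t=4 v=4: → [0,6); WM=1
i=3 t=4 v=4: → [0,6); WM=1
i=4 t=5 v=5: → [0,6); WM=1
i=5 t=6 v=3: → [6,12); WM=3
i=6 t=6 v=7: → [6,12); WM=3
i=7 t=7 v=3: → [6,12); WM=3
i=8 t=11 v=9: → [6,12); WM=8; [0,6) fires=3
i=9 t=12 v=9: → [12,18); WM=8
i=10 t=7 v=6: → [6,12); WM=8
i=11 t=14 v=2: → [12,18); WM=11
i=12 t=15 v=4: → [12,18); WM=11
i=13 t=31 v=9: → [30,36); WM=11
i=14 t=18 v=8: → [18,24); WM=28; [6,12) fires=4 [12,18) fires=3 [18,24) fires=1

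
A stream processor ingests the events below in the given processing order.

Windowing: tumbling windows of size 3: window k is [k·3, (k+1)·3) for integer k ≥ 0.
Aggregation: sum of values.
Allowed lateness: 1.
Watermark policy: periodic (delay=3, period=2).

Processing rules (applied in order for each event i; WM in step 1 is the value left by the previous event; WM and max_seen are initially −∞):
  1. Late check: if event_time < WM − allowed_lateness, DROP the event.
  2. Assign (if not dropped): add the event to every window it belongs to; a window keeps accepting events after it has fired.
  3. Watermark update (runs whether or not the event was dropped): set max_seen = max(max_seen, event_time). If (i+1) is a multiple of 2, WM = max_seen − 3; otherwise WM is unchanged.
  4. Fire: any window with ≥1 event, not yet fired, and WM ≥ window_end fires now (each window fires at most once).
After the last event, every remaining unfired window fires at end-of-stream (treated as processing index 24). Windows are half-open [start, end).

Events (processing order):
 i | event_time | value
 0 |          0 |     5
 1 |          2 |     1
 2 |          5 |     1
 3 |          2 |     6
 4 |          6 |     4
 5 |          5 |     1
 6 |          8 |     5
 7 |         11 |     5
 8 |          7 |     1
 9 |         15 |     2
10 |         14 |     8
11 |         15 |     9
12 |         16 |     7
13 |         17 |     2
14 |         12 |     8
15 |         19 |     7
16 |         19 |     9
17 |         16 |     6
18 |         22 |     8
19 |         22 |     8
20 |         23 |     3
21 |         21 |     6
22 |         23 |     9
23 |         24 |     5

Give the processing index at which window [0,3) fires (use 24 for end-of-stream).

i=0 t=0 v=5: → [0,3); WM=−∞
i=1 t=2 v=1: → [0,3); WM=-1
i=2 t=5 v=1: → [3,6); WM=-1
i=3 t=2 v=6: → [0,3); WM=2
i=4 t=6 v=4: → [6,9); WM=2
i=5 t=5 v=1: → [3,6); WM=3; [0,3) fires=12
i=6 t=8 v=5: → [6,9); WM=3
i=7 t=11 v=5: → [9,12); WM=8; [3,6) fires=2
i=8 t=7 v=1: → [6,9); WM=8
i=9 t=15 v=2: → [15,18); WM=12; [6,9) fires=10 [9,12) fires=5
i=10 t=14 v=8: → [12,15); WM=12
i=11 t=15 v=9: → [15,18); WM=12
i=12 t=16 v=7: → [15,18); WM=12
i=13 t=17 v=2: → [15,18); WM=14
i=14 t=12 v=8: DROP (t<14-1); WM=14
i=15 t=19 v=7: → [18,21); WM=16; [12,15) fires=8
i=16 t=19 v=9: → [18,21); WM=16
i=17 t=16 v=6: → [15,18); WM=16
i=18 t=22 v=8: → [21,24); WM=16
i=19 t=22 v=8: → [21,24); WM=19; [15,18) fires=26
i=20 t=23 v=3: → [21,24); WM=19
i=21 t=21 v=6: → [21,24); WM=20
i=22 t=23 v=9: → [21,24); WM=20
i=23 t=24 v=5: → [24,27); WM=21; [18,21) fires=16

5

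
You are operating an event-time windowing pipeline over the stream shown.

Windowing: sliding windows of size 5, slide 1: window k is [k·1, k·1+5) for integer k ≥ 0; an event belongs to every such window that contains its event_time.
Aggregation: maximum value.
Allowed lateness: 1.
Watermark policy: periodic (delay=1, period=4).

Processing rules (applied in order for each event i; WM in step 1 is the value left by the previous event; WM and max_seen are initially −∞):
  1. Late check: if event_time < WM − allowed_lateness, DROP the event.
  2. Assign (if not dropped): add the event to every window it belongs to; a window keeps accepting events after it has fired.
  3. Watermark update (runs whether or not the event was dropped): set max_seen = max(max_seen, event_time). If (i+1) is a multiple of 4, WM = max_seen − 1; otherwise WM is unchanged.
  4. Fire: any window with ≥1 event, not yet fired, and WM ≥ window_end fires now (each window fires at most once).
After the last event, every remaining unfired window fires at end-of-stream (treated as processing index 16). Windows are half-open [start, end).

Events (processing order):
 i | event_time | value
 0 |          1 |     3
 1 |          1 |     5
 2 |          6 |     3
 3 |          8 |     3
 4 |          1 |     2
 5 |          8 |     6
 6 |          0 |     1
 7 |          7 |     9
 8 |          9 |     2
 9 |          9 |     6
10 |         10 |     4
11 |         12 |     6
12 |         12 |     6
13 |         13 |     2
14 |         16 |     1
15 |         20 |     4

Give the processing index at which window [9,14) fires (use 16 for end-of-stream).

i=0 t=1 v=3: → [1,6),[0,5); WM=−∞
i=1 t=1 v=5: → [1,6),[0,5); WM=−∞
i=2 t=6 v=3: → [6,11),[5,10),[4,9),[3,8),[2,7); WM=−∞
i=3 t=8 v=3: → [8,13),[7,12),[6,11),[5,10),[4,9); WM=7; [0,5) fires=5 [1,6) fires=5 [2,7) fires=3
i=4 t=1 v=2: DROP (t<7-1); WM=7
i=5 t=8 v=6: → [8,13),[7,12),[6,11),[5,10),[4,9); WM=7
i=6 t=0 v=1: DROP (t<7-1); WM=7
i=7 t=7 v=9: → [7,12),[6,11),[5,10),[4,9),[3,8); WM=7
i=8 t=9 v=2: → [9,14),[8,13),[7,12),[6,11),[5,10); WM=7
i=9 t=9 v=6: → [9,14),[8,13),[7,12),[6,11),[5,10); WM=7
i=10 t=10 v=4: → [10,15),[9,14),[8,13),[7,12),[6,11); WM=7
i=11 t=12 v=6: → [12,17),[11,16),[10,15),[9,14),[8,13); WM=11; [3,8) fires=9 [4,9) fires=9 [5,10) fires=9 [6,11) fires=9
i=12 t=12 v=6: → [12,17),[11,16),[10,15),[9,14),[8,13); WM=11
i=13 t=13 v=2: → [13,18),[12,17),[11,16),[10,15),[9,14); WM=11
i=14 t=16 v=1: → [16,21),[15,20),[14,19),[13,18),[12,17); WM=11
i=15 t=20 v=4: → [20,25),[19,24),[18,23),[17,22),[16,21); WM=19; [7,12) fires=9 [8,13) fires=6 [9,14) fires=6 [10,15) fires=6 [11,16) fires=6 [12,17) fires=6 [13,18) fires=2 [14,19) fires=1

15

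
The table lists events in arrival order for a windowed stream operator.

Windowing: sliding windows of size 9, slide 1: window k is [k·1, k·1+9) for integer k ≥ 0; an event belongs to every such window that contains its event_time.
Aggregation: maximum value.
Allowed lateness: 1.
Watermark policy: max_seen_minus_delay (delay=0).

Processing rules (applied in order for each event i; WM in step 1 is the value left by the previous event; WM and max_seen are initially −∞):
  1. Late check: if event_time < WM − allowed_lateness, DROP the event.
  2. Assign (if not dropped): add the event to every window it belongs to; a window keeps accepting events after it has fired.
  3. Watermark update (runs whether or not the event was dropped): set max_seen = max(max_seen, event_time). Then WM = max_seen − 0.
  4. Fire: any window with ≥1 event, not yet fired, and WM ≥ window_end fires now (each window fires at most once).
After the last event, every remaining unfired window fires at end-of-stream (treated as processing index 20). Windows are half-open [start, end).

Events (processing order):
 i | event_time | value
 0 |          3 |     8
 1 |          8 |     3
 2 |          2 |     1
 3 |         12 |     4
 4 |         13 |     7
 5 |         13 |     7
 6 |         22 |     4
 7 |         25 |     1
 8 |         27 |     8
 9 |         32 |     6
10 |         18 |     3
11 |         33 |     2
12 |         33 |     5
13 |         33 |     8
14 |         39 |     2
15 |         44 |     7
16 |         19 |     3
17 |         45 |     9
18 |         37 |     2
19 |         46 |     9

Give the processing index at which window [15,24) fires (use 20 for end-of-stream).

i=0 t=3 v=8: → [3,12),[2,11),[1,10),[0,9); WM=3
i=1 t=8 v=3: → [8,17),[7,16),[6,15),[5,14),[4,13),[3,12),[2,11),[1,10),[0,9); WM=8
i=2 t=2 v=1: DROP (t<8-1); WM=8
i=3 t=12 v=4: → [12,21),[11,20),[10,19),[9,18),[8,17),[7,16),[6,15),[5,14),[4,13); WM=12; [0,9) fires=8 [1,10) fires=8 [2,11) fires=8 [3,12) fires=8
i=4 t=13 v=7: → [13,22),[12,21),[11,20),[10,19),[9,18),[8,17),[7,16),[6,15),[5,14); WM=13; [4,13) fires=4
i=5 t=13 v=7: → [13,22),[12,21),[11,20),[10,19),[9,18),[8,17),[7,16),[6,15),[5,14); WM=13
i=6 t=22 v=4: → [22,31),[21,30),[20,29),[19,28),[18,27),[17,26),[16,25),[15,24),[14,23); WM=22; [5,14) fires=7 [6,15) fires=7 [7,16) fires=7 [8,17) fires=7 [9,18) fires=7 [10,19) fires=7 [11,20) fires=7 [12,21) fires=7 [13,22) fires=7
i=7 t=25 v=1: → [25,34),[24,33),[23,32),[22,31),[21,30),[20,29),[19,28),[18,27),[17,26); WM=25; [14,23) fires=4 [15,24) fires=4 [16,25) fires=4
i=8 t=27 v=8: → [27,36),[26,35),[25,34),[24,33),[23,32),[22,31),[21,30),[20,29),[19,28); WM=27; [17,26) fires=4 [18,27) fires=4
i=9 t=32 v=6: → [32,41),[31,40),[30,39),[29,38),[28,37),[27,36),[26,35),[25,34),[24,33); WM=32; [19,28) fires=8 [20,29) fires=8 [21,30) fires=8 [22,31) fires=8 [23,32) fires=8
i=10 t=18 v=3: DROP (t<32-1); WM=32
i=11 t=33 v=2: → [33,42),[32,41),[31,40),[30,39),[29,38),[28,37),[27,36),[26,35),[25,34); WM=33; [24,33) fires=8
i=12 t=33 v=5: → [33,42),[32,41),[31,40),[30,39),[29,38),[28,37),[27,36),[26,35),[25,34); WM=33
i=13 t=33 v=8: → [33,42),[32,41),[31,40),[30,39),[29,38),[28,37),[27,36),[26,35),[25,34); WM=33
i=14 t=39 v=2: → [39,48),[38,47),[37,46),[36,45),[35,44),[34,43),[33,42),[32,41),[31,40); WM=39; [25,34) fires=8 [26,35) fires=8 [27,36) fires=8 [28,37) fires=8 [29,38) fires=8 [30,39) fires=8
i=15 t=44 v=7: → [44,53),[43,52),[42,51),[41,50),[40,49),[39,48),[38,47),[37,46),[36,45); WM=44; [31,40) fires=8 [32,41) fires=8 [33,42) fires=8 [34,43) fires=2 [35,44) fires=2
i=16 t=19 v=3: DROP (t<44-1); WM=44
i=17 t=45 v=9: → [45,54),[44,53),[43,52),[42,51),[41,50),[40,49),[39,48),[38,47),[37,46); WM=45; [36,45) fires=7
i=18 t=37 v=2: DROP (t<45-1); WM=45
i=19 t=46 v=9: → [46,55),[45,54),[44,53),[43,52),[42,51),[41,50),[40,49),[39,48),[38,47); WM=46; [37,46) fires=9

7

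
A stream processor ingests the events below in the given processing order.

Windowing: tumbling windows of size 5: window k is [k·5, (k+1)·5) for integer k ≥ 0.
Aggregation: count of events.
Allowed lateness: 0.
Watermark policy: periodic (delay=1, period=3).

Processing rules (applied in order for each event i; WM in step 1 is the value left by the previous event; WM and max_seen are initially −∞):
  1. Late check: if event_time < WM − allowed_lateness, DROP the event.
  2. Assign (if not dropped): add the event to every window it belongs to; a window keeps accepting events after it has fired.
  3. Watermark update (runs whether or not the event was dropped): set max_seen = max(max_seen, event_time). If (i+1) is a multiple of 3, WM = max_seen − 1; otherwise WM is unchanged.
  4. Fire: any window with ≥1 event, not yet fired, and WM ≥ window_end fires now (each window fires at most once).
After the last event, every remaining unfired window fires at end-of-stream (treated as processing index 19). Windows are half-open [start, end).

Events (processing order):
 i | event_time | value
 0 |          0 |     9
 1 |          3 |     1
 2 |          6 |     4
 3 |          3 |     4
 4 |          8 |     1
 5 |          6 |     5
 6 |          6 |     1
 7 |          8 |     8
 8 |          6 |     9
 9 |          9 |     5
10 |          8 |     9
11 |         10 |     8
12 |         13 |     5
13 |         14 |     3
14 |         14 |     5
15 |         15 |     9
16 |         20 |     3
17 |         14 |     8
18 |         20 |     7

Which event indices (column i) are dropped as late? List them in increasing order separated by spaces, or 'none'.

3 6 8

i=0 t=0 v=9: → [0,5); WM=−∞
i=1 t=3 v=1: → [0,5); WM=−∞
i=2 t=6 v=4: → [5,10); WM=5; [0,5) fires=2
i=3 t=3 v=4: DROP (t<5-0); WM=5
i=4 t=8 v=1: → [5,10); WM=5
i=5 t=6 v=5: → [5,10); WM=7
i=6 t=6 v=1: DROP (t<7-0); WM=7
i=7 t=8 v=8: → [5,10); WM=7
i=8 t=6 v=9: DROP (t<7-0); WM=7
i=9 t=9 v=5: → [5,10); WM=7
i=10 t=8 v=9: → [5,10); WM=7
i=11 t=10 v=8: → [10,15); WM=9
i=12 t=13 v=5: → [10,15); WM=9
i=13 t=14 v=3: → [10,15); WM=9
i=14 t=14 v=5: → [10,15); WM=13; [5,10) fires=6
i=15 t=15 v=9: → [15,20); WM=13
i=16 t=20 v=3: → [20,25); WM=13
i=17 t=14 v=8: → [10,15); WM=19; [10,15) fires=5
i=18 t=20 v=7: → [20,25); WM=19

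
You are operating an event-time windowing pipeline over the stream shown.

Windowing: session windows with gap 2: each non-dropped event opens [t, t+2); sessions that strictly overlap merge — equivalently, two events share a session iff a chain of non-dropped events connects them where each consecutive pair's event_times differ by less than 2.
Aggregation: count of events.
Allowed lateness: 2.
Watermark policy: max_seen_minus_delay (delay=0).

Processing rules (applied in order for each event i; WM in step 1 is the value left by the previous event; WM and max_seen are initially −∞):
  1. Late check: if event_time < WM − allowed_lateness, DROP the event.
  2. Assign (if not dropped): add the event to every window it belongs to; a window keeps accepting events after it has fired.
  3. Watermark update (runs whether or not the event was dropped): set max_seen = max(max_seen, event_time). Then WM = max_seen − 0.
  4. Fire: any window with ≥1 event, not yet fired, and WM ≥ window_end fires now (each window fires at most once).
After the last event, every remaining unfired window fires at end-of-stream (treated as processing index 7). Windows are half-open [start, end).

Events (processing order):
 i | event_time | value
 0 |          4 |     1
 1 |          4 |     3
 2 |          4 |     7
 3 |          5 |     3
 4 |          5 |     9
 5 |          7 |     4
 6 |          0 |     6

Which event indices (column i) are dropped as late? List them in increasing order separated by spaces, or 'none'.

i=0 t=4 v=1: → [4,6); WM=4
i=1 t=4 v=3: → [4,6); WM=4
i=2 t=4 v=7: → [4,6); WM=4
i=3 t=5 v=3: → [4,7); WM=5
i=4 t=5 v=9: → [4,7); WM=5
i=5 t=7 v=4: → [7,9); WM=7
i=6 t=0 v=6: DROP (t<7-2); WM=7

6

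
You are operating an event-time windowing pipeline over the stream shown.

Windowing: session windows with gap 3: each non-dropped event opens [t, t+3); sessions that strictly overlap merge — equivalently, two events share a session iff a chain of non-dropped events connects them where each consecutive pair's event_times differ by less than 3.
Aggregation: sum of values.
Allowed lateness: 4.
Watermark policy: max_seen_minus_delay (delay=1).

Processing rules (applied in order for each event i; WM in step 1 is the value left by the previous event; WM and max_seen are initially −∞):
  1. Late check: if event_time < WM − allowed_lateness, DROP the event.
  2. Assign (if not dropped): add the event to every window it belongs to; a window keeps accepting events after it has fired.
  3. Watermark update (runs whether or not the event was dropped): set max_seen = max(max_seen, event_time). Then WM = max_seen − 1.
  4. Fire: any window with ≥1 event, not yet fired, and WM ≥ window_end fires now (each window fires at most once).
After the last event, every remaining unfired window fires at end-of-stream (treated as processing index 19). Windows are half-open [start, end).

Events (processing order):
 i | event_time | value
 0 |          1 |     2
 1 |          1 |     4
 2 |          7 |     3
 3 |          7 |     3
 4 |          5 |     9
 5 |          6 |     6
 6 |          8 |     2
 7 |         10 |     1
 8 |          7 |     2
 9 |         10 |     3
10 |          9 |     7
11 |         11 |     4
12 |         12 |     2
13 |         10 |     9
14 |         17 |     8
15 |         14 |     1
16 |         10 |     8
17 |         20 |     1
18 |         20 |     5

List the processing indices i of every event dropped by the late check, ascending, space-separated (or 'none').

16

i=0 t=1 v=2: → [1,4); WM=0
i=1 t=1 v=4: → [1,4); WM=0
i=2 t=7 v=3: → [7,10); WM=6
i=3 t=7 v=3: → [7,10); WM=6
i=4 t=5 v=9: → [5,10); WM=6
i=5 t=6 v=6: → [5,10); WM=6
i=6 t=8 v=2: → [5,11); WM=7
i=7 t=10 v=1: → [5,13); WM=9
i=8 t=7 v=2: → [5,13); WM=9
i=9 t=10 v=3: → [5,13); WM=9
i=10 t=9 v=7: → [5,13); WM=9
i=11 t=11 v=4: → [5,14); WM=10
i=12 t=12 v=2: → [5,15); WM=11
i=13 t=10 v=9: → [5,15); WM=11
i=14 t=17 v=8: → [17,20); WM=16
i=15 t=14 v=1: → [5,17); WM=16
i=16 t=10 v=8: DROP (t<16-4); WM=16
i=17 t=20 v=1: → [20,23); WM=19
i=18 t=20 v=5: → [20,23); WM=19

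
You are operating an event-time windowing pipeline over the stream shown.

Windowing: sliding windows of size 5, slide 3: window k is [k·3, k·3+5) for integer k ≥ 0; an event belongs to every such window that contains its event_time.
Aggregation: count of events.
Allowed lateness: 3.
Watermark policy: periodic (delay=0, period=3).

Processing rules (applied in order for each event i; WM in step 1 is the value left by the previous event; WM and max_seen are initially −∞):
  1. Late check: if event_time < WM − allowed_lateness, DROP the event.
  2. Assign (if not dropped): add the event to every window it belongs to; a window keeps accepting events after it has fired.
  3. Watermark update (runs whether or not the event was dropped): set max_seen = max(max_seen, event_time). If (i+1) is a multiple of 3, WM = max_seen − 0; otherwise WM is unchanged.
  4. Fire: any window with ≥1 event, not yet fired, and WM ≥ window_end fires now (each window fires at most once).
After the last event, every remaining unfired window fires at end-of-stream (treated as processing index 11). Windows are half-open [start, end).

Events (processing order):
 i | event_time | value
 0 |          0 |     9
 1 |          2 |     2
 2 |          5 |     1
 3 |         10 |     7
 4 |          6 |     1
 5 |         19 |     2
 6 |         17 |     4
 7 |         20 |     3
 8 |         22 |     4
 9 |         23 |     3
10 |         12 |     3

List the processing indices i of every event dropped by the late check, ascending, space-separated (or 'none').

10

i=0 t=0 v=9: → [0,5); WM=−∞
i=1 t=2 v=2: → [0,5); WM=−∞
i=2 t=5 v=1: → [3,8); WM=5; [0,5) fires=2
i=3 t=10 v=7: → [9,14),[6,11); WM=5
i=4 t=6 v=1: → [6,11),[3,8); WM=5
i=5 t=19 v=2: → [18,23),[15,20); WM=19; [3,8) fires=2 [6,11) fires=2 [9,14) fires=1
i=6 t=17 v=4: → [15,20); WM=19
i=7 t=20 v=3: → [18,23); WM=19
i=8 t=22 v=4: → [21,26),[18,23); WM=22; [15,20) fires=2
i=9 t=23 v=3: → [21,26); WM=22
i=10 t=12 v=3: DROP (t<22-3); WM=22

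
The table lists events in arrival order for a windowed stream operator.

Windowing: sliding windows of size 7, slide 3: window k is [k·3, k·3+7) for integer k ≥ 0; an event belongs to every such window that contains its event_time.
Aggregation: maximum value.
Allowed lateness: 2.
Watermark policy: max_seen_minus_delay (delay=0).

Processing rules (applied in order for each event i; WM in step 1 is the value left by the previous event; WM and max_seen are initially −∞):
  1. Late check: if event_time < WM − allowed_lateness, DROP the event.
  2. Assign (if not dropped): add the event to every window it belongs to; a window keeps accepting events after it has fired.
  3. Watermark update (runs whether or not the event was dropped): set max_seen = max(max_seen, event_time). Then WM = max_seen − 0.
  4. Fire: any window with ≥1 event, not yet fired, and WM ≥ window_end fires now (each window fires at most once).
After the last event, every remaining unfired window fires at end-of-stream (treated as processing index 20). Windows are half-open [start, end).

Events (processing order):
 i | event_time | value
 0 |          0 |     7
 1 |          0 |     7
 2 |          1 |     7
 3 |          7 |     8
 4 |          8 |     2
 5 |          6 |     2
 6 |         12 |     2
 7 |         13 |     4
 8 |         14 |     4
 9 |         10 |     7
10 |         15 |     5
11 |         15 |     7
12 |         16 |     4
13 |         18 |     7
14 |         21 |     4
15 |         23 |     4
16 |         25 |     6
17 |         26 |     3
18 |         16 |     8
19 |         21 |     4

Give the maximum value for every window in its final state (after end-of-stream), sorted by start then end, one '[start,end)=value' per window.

[0,7)=7 [3,10)=8 [6,13)=8 [9,16)=7 [12,19)=7 [15,22)=7 [18,25)=7 [21,28)=6 [24,31)=6

i=0 t=0 v=7: → [0,7); WM=0
i=1 t=0 v=7: → [0,7); WM=0
i=2 t=1 v=7: → [0,7); WM=1
i=3 t=7 v=8: → [6,13),[3,10); WM=7; [0,7) fires=7
i=4 t=8 v=2: → [6,13),[3,10); WM=8
i=5 t=6 v=2: → [6,13),[3,10),[0,7); WM=8
i=6 t=12 v=2: → [12,19),[9,16),[6,13); WM=12; [3,10) fires=8
i=7 t=13 v=4: → [12,19),[9,16); WM=13; [6,13) fires=8
i=8 t=14 v=4: → [12,19),[9,16); WM=14
i=9 t=10 v=7: DROP (t<14-2); WM=14
i=10 t=15 v=5: → [15,22),[12,19),[9,16); WM=15
i=11 t=15 v=7: → [15,22),[12,19),[9,16); WM=15
i=12 t=16 v=4: → [15,22),[12,19); WM=16; [9,16) fires=7
i=13 t=18 v=7: → [18,25),[15,22),[12,19); WM=18
i=14 t=21 v=4: → [21,28),[18,25),[15,22); WM=21; [12,19) fires=7
i=15 t=23 v=4: → [21,28),[18,25); WM=23; [15,22) fires=7
i=16 t=25 v=6: → [24,31),[21,28); WM=25; [18,25) fires=7
i=17 t=26 v=3: → [24,31),[21,28); WM=26
i=18 t=16 v=8: DROP (t<26-2); WM=26
i=19 t=21 v=4: DROP (t<26-2); WM=26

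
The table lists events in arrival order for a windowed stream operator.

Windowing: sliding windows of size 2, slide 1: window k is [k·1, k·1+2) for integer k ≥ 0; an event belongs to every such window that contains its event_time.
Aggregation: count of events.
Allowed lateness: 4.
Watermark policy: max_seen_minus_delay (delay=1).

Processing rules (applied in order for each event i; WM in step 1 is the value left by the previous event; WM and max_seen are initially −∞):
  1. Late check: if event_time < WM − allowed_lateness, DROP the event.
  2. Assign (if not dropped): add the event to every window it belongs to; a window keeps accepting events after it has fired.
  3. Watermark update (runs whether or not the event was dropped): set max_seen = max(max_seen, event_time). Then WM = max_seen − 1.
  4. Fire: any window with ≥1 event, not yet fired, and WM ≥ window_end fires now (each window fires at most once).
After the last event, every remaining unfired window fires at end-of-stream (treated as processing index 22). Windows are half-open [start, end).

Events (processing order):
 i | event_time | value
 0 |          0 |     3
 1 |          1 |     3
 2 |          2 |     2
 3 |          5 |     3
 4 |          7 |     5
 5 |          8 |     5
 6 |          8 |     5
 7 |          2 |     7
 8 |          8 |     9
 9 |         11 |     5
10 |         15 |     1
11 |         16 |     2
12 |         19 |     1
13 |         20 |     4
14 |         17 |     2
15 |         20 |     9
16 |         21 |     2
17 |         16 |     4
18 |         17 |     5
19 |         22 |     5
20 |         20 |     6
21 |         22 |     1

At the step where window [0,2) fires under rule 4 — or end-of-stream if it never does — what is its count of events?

i=0 t=0 v=3: → [0,2); WM=-1
i=1 t=1 v=3: → [1,3),[0,2); WM=0
i=2 t=2 v=2: → [2,4),[1,3); WM=1
i=3 t=5 v=3: → [5,7),[4,6); WM=4; [0,2) fires=2 [1,3) fires=2 [2,4) fires=1
i=4 t=7 v=5: → [7,9),[6,8); WM=6; [4,6) fires=1
i=5 t=8 v=5: → [8,10),[7,9); WM=7; [5,7) fires=1
i=6 t=8 v=5: → [8,10),[7,9); WM=7
i=7 t=2 v=7: DROP (t<7-4); WM=7
i=8 t=8 v=9: → [8,10),[7,9); WM=7
i=9 t=11 v=5: → [11,13),[10,12); WM=10; [6,8) fires=1 [7,9) fires=4 [8,10) fires=3
i=10 t=15 v=1: → [15,17),[14,16); WM=14; [10,12) fires=1 [11,13) fires=1
i=11 t=16 v=2: → [16,18),[15,17); WM=15
i=12 t=19 v=1: → [19,21),[18,20); WM=18; [14,16) fires=1 [15,17) fires=2 [16,18) fires=1
i=13 t=20 v=4: → [20,22),[19,21); WM=19
i=14 t=17 v=2: → [17,19),[16,18); WM=19; [17,19) fires=1
i=15 t=20 v=9: → [20,22),[19,21); WM=19
i=16 t=21 v=2: → [21,23),[20,22); WM=20; [18,20) fires=1
i=17 t=16 v=4: → [16,18),[15,17); WM=20
i=18 t=17 v=5: → [17,19),[16,18); WM=20
i=19 t=22 v=5: → [22,24),[21,23); WM=21; [19,21) fires=3
i=20 t=20 v=6: → [20,22),[19,21); WM=21
i=21 t=22 v=1: → [22,24),[21,23); WM=21

2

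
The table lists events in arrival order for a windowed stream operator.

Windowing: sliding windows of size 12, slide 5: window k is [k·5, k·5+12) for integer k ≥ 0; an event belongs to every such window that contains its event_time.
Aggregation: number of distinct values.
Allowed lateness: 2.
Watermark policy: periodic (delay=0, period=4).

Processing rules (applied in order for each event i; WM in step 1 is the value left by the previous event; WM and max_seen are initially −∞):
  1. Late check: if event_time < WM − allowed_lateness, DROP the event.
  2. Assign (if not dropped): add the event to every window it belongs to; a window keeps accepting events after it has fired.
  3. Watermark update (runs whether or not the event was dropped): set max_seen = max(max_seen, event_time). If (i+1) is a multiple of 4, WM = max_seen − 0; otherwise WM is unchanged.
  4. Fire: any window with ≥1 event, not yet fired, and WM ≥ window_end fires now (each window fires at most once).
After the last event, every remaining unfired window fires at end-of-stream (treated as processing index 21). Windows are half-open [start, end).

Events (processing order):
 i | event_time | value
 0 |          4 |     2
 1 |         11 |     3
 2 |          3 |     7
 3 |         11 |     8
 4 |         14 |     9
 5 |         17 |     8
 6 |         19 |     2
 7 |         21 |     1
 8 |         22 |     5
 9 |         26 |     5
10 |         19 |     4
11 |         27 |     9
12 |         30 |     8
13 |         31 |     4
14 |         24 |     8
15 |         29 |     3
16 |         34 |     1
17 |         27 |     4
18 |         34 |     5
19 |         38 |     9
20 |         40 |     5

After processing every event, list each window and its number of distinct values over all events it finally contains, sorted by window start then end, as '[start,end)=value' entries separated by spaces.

i=0 t=4 v=2: → [0,12); WM=−∞
i=1 t=11 v=3: → [10,22),[5,17),[0,12); WM=−∞
i=2 t=3 v=7: → [0,12); WM=−∞
i=3 t=11 v=8: → [10,22),[5,17),[0,12); WM=11
i=4 t=14 v=9: → [10,22),[5,17); WM=11
i=5 t=17 v=8: → [15,27),[10,22); WM=11
i=6 t=19 v=2: → [15,27),[10,22); WM=11
i=7 t=21 v=1: → [20,32),[15,27),[10,22); WM=21; [0,12) fires=4 [5,17) fires=3
i=8 t=22 v=5: → [20,32),[15,27); WM=21
i=9 t=26 v=5: → [25,37),[20,32),[15,27); WM=21
i=10 t=19 v=4: → [15,27),[10,22); WM=21
i=11 t=27 v=9: → [25,37),[20,32); WM=27; [10,22) fires=6 [15,27) fires=5
i=12 t=30 v=8: → [30,42),[25,37),[20,32); WM=27
i=13 t=31 v=4: → [30,42),[25,37),[20,32); WM=27
i=14 t=24 v=8: DROP (t<27-2); WM=27
i=15 t=29 v=3: → [25,37),[20,32); WM=31
i=16 t=34 v=1: → [30,42),[25,37); WM=31
i=17 t=27 v=4: DROP (t<31-2); WM=31
i=18 t=34 v=5: → [30,42),[25,37); WM=31
i=19 t=38 v=9: → [35,47),[30,42); WM=38; [20,32) fires=6 [25,37) fires=6
i=20 t=40 v=5: → [40,52),[35,47),[30,42); WM=38

[0,12)=4 [5,17)=3 [10,22)=6 [15,27)=5 [20,32)=6 [25,37)=6 [30,42)=5 [35,47)=2 [40,52)=1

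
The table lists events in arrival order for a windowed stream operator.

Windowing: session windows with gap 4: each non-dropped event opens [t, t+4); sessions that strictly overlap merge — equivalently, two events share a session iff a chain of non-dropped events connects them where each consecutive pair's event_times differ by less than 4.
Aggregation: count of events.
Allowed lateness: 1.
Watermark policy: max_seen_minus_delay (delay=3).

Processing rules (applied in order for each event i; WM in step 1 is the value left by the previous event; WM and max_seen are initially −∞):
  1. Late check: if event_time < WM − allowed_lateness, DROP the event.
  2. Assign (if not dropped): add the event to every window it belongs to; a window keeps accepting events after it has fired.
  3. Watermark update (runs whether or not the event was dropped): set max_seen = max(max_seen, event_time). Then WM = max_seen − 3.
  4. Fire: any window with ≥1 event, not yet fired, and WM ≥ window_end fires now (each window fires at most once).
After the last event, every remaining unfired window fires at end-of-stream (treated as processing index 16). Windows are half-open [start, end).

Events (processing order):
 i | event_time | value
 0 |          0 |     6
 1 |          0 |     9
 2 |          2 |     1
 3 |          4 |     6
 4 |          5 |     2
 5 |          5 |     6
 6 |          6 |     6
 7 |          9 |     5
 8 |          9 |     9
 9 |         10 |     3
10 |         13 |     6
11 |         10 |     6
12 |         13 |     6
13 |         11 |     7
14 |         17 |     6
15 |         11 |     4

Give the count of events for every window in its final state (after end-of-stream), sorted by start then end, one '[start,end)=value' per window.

[0,17)=14 [17,21)=1

i=0 t=0 v=6: → [0,4); WM=-3
i=1 t=0 v=9: → [0,4); WM=-3
i=2 t=2 v=1: → [0,6); WM=-1
i=3 t=4 v=6: → [0,8); WM=1
i=4 t=5 v=2: → [0,9); WM=2
i=5 t=5 v=6: → [0,9); WM=2
i=6 t=6 v=6: → [0,10); WM=3
i=7 t=9 v=5: → [0,13); WM=6
i=8 t=9 v=9: → [0,13); WM=6
i=9 t=10 v=3: → [0,14); WM=7
i=10 t=13 v=6: → [0,17); WM=10
i=11 t=10 v=6: → [0,17); WM=10
i=12 t=13 v=6: → [0,17); WM=10
i=13 t=11 v=7: → [0,17); WM=10
i=14 t=17 v=6: → [17,21); WM=14
i=15 t=11 v=4: DROP (t<14-1); WM=14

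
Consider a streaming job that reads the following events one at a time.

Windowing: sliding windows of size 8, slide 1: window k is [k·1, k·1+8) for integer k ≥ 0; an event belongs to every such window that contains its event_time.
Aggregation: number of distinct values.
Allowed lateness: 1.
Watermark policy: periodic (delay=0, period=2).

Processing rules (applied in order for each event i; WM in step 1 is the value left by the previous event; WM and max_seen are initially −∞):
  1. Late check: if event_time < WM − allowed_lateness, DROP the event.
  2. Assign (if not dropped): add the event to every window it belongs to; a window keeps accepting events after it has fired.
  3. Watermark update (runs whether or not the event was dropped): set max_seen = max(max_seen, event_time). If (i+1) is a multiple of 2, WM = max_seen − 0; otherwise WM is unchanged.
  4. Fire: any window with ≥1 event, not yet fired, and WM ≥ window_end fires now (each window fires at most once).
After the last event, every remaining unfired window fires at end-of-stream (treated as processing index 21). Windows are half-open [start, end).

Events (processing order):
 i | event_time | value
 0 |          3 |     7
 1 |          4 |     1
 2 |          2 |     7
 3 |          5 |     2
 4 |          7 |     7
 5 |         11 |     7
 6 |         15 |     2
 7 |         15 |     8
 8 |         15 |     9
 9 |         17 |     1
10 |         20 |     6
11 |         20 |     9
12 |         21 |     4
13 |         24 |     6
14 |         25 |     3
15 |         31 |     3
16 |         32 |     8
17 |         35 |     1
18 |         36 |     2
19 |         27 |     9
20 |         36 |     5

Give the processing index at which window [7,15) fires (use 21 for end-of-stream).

7

i=0 t=3 v=7: → [3,11),[2,10),[1,9),[0,8); WM=−∞
i=1 t=4 v=1: → [4,12),[3,11),[2,10),[1,9),[0,8); WM=4
i=2 t=2 v=7: DROP (t<4-1); WM=4
i=3 t=5 v=2: → [5,13),[4,12),[3,11),[2,10),[1,9),[0,8); WM=5
i=4 t=7 v=7: → [7,15),[6,14),[5,13),[4,12),[3,11),[2,10),[1,9),[0,8); WM=5
i=5 t=11 v=7: → [11,19),[10,18),[9,17),[8,16),[7,15),[6,14),[5,13),[4,12); WM=11; [0,8) fires=3 [1,9) fires=3 [2,10) fires=3 [3,11) fires=3
i=6 t=15 v=2: → [15,23),[14,22),[13,21),[12,20),[11,19),[10,18),[9,17),[8,16); WM=11
i=7 t=15 v=8: → [15,23),[14,22),[13,21),[12,20),[11,19),[10,18),[9,17),[8,16); WM=15; [4,12) fires=3 [5,13) fires=2 [6,14) fires=1 [7,15) fires=1
i=8 t=15 v=9: → [15,23),[14,22),[13,21),[12,20),[11,19),[10,18),[9,17),[8,16); WM=15
i=9 t=17 v=1: → [17,25),[16,24),[15,23),[14,22),[13,21),[12,20),[11,19),[10,18); WM=17; [8,16) fires=4 [9,17) fires=4
i=10 t=20 v=6: → [20,28),[19,27),[18,26),[17,25),[16,24),[15,23),[14,22),[13,21); WM=17
i=11 t=20 v=9: → [20,28),[19,27),[18,26),[17,25),[16,24),[15,23),[14,22),[13,21); WM=20; [10,18) fires=5 [11,19) fires=5 [12,20) fires=4
i=12 t=21 v=4: → [21,29),[20,28),[19,27),[18,26),[17,25),[16,24),[15,23),[14,22); WM=20
i=13 t=24 v=6: → [24,32),[23,31),[22,30),[21,29),[20,28),[19,27),[18,26),[17,25); WM=24; [13,21) fires=5 [14,22) fires=6 [15,23) fires=6 [16,24) fires=4
i=14 t=25 v=3: → [25,33),[24,32),[23,31),[22,30),[21,29),[20,28),[19,27),[18,26); WM=24
i=15 t=31 v=3: → [31,39),[30,38),[29,37),[28,36),[27,35),[26,34),[25,33),[24,32); WM=31; [17,25) fires=4 [18,26) fires=4 [19,27) fires=4 [20,28) fires=4 [21,29) fires=3 [22,30) fires=2 [23,31) fires=2
i=16 t=32 v=8: → [32,40),[31,39),[30,38),[29,37),[28,36),[27,35),[26,34),[25,33); WM=31
i=17 t=35 v=1: → [35,43),[34,42),[33,41),[32,40),[31,39),[30,38),[29,37),[28,36); WM=35; [24,32) fires=2 [25,33) fires=2 [26,34) fires=2 [27,35) fires=2
i=18 t=36 v=2: → [36,44),[35,43),[34,42),[33,41),[32,40),[31,39),[30,38),[29,37); WM=35
i=19 t=27 v=9: DROP (t<35-1); WM=36; [28,36) fires=3
i=20 t=36 v=5: → [36,44),[35,43),[34,42),[33,41),[32,40),[31,39),[30,38),[29,37); WM=36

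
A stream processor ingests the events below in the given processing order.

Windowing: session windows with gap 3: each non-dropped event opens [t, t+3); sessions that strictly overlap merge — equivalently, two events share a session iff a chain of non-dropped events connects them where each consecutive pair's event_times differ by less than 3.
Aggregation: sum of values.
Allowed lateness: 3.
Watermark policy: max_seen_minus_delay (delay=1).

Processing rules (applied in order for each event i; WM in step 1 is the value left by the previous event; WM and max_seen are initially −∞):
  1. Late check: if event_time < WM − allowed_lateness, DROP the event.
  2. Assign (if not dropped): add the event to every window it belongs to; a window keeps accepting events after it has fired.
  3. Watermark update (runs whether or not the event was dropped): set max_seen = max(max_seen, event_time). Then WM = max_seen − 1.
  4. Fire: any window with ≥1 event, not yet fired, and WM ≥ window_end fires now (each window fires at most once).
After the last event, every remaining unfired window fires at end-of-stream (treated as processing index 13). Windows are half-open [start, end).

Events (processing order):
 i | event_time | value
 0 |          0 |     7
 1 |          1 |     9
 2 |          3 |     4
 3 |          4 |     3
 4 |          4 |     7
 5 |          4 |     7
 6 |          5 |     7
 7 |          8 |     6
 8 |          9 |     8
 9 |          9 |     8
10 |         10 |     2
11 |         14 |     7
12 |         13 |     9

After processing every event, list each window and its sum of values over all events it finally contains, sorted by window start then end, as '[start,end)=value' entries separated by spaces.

[0,8)=44 [8,13)=24 [13,17)=16

i=0 t=0 v=7: → [0,3); WM=-1
i=1 t=1 v=9: → [0,4); WM=0
i=2 t=3 v=4: → [0,6); WM=2
i=3 t=4 v=3: → [0,7); WM=3
i=4 t=4 v=7: → [0,7); WM=3
i=5 t=4 v=7: → [0,7); WM=3
i=6 t=5 v=7: → [0,8); WM=4
i=7 t=8 v=6: → [8,11); WM=7
i=8 t=9 v=8: → [8,12); WM=8
i=9 t=9 v=8: → [8,12); WM=8
i=10 t=10 v=2: → [8,13); WM=9
i=11 t=14 v=7: → [14,17); WM=13
i=12 t=13 v=9: → [13,17); WM=13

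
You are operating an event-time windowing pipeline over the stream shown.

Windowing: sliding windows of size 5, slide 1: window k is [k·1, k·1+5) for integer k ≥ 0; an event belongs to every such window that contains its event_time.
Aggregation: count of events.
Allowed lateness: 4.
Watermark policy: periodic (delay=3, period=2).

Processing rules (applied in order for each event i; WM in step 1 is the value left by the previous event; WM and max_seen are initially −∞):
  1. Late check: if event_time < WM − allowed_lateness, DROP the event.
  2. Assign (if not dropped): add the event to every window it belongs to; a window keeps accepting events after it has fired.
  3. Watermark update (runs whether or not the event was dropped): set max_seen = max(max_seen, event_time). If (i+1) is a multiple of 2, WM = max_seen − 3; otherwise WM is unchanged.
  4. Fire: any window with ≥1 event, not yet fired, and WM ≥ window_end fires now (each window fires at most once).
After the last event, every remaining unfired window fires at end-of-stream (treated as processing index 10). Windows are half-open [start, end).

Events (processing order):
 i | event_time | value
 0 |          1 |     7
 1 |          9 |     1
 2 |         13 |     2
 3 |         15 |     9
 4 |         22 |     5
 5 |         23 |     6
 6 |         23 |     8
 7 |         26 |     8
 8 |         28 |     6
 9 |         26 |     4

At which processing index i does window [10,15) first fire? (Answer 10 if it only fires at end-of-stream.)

5

i=0 t=1 v=7: → [1,6),[0,5); WM=−∞
i=1 t=9 v=1: → [9,14),[8,13),[7,12),[6,11),[5,10); WM=6; [0,5) fires=1 [1,6) fires=1
i=2 t=13 v=2: → [13,18),[12,17),[11,16),[10,15),[9,14); WM=6
i=3 t=15 v=9: → [15,20),[14,19),[13,18),[12,17),[11,16); WM=12; [5,10) fires=1 [6,11) fires=1 [7,12) fires=1
i=4 t=22 v=5: → [22,27),[21,26),[20,25),[19,24),[18,23); WM=12
i=5 t=23 v=6: → [23,28),[22,27),[21,26),[20,25),[19,24); WM=20; [8,13) fires=1 [9,14) fires=2 [10,15) fires=1 [11,16) fires=2 [12,17) fires=2 [13,18) fires=2 [14,19) fires=1 [15,20) fires=1
i=6 t=23 v=8: → [23,28),[22,27),[21,26),[20,25),[19,24); WM=20
i=7 t=26 v=8: → [26,31),[25,30),[24,29),[23,28),[22,27); WM=23; [18,23) fires=1
i=8 t=28 v=6: → [28,33),[27,32),[26,31),[25,30),[24,29); WM=23
i=9 t=26 v=4: → [26,31),[25,30),[24,29),[23,28),[22,27); WM=25; [19,24) fires=3 [20,25) fires=3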